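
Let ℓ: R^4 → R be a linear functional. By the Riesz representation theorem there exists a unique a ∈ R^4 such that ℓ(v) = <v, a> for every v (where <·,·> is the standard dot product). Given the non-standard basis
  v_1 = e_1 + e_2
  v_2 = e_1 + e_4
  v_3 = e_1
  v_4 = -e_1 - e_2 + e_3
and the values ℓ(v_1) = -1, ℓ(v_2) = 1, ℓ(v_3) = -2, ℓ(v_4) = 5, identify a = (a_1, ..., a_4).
a = (-2, 1, 4, 3)

Write a = (a_1, ..., a_4) in the standard basis. For each basis vector v_i, ℓ(v_i) = <v_i, a> is a linear equation in the a_j's. Collect the n equations into a matrix system V a = ℓ, where row i of V is v_i (expressed in the standard basis). Since V is invertible (lower-triangular with 1s on the diagonal, up to permutation), solve by back-substitution:
  V =
[[1, 1, 0, 0],
 [1, 0, 0, 1],
 [1, 0, 0, 0],
 [-1, -1, 1, 0]]
  V a = (-1, 1, -2, 5)
Solving gives a = (-2, 1, 4, 3).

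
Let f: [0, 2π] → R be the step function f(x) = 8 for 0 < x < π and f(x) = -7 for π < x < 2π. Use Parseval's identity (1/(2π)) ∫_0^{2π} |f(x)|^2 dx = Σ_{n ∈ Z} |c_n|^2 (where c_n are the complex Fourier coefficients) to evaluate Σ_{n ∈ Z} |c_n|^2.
Σ |c_n|^2 = 113/2

Parseval equates the L^2 energy of f (normalised by 1/(2π)) with the ℓ^2 sum of its Fourier coefficients: (1/(2π)) ∫_0^{2π} |f|^2 = Σ |c_n|^2.
Compute the left side: (1/(2π)) [∫_0^π 8^2 dx + ∫_π^{2π} (-7)^2 dx] = (1/(2π)) · (64π + 49π) = (64 + 49)/2 = 113/2.
So Σ_{n ∈ Z} |c_n|^2 = 113/2.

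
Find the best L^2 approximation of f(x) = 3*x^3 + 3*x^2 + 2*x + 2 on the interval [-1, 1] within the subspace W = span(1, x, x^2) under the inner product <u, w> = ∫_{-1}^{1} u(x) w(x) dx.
g(x) = 3*x^2 + 19*x/5 + 2

The best approximation g ∈ W is the orthogonal projection of f onto W. Writing g = a_0 + a_1 x + a_2 x^2, the coefficients solve the normal equations G · a = b where
  G_{ij} = <φ_i, φ_j> and b_i = <f, φ_i>, with φ_0 = 1, φ_1 = x, φ_2 = x^2.
G =
  [2, 0, 2/3]
  [0, 2/3, 0]
  [2/3, 0, 2/5],
b = (6, 38/15, 38/15).
Solving gives a_0 = 2, a_1 = 19/5, a_2 = 3, so
  g(x) = 3*x^2 + 19*x/5 + 2.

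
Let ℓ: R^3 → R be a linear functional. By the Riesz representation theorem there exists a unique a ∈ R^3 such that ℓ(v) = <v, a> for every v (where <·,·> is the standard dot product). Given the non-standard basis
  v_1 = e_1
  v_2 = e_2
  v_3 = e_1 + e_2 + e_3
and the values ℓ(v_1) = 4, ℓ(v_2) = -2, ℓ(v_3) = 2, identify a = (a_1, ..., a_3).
a = (4, -2, 0)

Write a = (a_1, ..., a_3) in the standard basis. For each basis vector v_i, ℓ(v_i) = <v_i, a> is a linear equation in the a_j's. Collect the n equations into a matrix system V a = ℓ, where row i of V is v_i (expressed in the standard basis). Since V is invertible (lower-triangular with 1s on the diagonal, up to permutation), solve by back-substitution:
  V =
[[1, 0, 0],
 [0, 1, 0],
 [1, 1, 1]]
  V a = (4, -2, 2)
Solving gives a = (4, -2, 0).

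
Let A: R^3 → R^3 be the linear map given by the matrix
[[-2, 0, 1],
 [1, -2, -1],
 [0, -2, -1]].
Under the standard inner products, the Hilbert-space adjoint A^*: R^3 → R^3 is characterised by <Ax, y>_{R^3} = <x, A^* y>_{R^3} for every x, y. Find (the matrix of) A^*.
A^* = A^T =
[[-2, 1, 0],
 [0, -2, -2],
 [1, -1, -1]]

For real matrices with standard dot products, the defining identity <Ax, y> = <x, A^* y> gives (Ax)^T y = x^T (A^*) y, i.e. x^T A^T y = x^T (A^*) y. Since this holds for all x, y, we must have A^* = A^T. Therefore
A^* =
[[-2, 1, 0],
 [0, -2, -2],
 [1, -1, -1]].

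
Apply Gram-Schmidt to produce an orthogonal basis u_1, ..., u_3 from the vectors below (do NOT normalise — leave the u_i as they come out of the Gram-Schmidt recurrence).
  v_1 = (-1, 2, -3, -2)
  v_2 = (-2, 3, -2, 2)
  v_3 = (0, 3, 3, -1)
Orthogonal basis:
  u_1 = (-1, 2, -3, -2)
  u_2 = (-13/9, 17/9, -1/3, 28/9)
  u_3 = (25/278, 406/139, 797/278, -198/139)

Apply the Gram-Schmidt recurrence
  u_1 = v_1
  u_i = v_i − Σ_{j<i} ((v_i · u_j) / (u_j · u_j)) · u_j.

Step by step this gives:
  u_1 = (-1, 2, -3, -2)
  u_2 = (-13/9, 17/9, -1/3, 28/9)
  u_3 = (25/278, 406/139, 797/278, -198/139)

Orthogonality check:
  u_2 · u_1 = 0 (should be 0)
  u_3 · u_1 = 0 (should be 0)
  u_3 · u_2 = 0 (should be 0)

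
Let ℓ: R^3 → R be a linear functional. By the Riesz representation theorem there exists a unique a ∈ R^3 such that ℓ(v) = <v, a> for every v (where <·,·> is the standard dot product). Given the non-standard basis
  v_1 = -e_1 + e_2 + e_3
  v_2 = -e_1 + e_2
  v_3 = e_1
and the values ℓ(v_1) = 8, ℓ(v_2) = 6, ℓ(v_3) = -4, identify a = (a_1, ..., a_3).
a = (-4, 2, 2)

Write a = (a_1, ..., a_3) in the standard basis. For each basis vector v_i, ℓ(v_i) = <v_i, a> is a linear equation in the a_j's. Collect the n equations into a matrix system V a = ℓ, where row i of V is v_i (expressed in the standard basis). Since V is invertible (lower-triangular with 1s on the diagonal, up to permutation), solve by back-substitution:
  V =
[[-1, 1, 1],
 [-1, 1, 0],
 [1, 0, 0]]
  V a = (8, 6, -4)
Solving gives a = (-4, 2, 2).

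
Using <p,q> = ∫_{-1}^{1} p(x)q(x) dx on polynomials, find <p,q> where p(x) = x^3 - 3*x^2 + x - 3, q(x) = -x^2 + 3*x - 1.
<p,q> = 72/5

Expand the product: p(x)·q(x) = -x^5 + 6*x^4 - 11*x^3 + 9*x^2 - 10*x + 3.
∫_{-1}^{1} of each monomial x^k gives [2/(k+1) if k even, 0 if k odd]. Integrating term-by-term (or equivalently evaluating the antiderivative F(x) = -x^6/6 + 6*x^5/5 - 11*x^4/4 + 3*x^3 - 5*x^2 + 3*x at the endpoints):
  F(1) − F(−1) = -43/60 − (-907/60) = 72/5.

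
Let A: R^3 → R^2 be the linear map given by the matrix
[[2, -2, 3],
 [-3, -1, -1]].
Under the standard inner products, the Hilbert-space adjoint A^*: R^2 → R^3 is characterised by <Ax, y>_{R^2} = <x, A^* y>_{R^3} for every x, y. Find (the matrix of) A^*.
A^* = A^T =
[[2, -3],
 [-2, -1],
 [3, -1]]

For real matrices with standard dot products, the defining identity <Ax, y> = <x, A^* y> gives (Ax)^T y = x^T (A^*) y, i.e. x^T A^T y = x^T (A^*) y. Since this holds for all x, y, we must have A^* = A^T. Therefore
A^* =
[[2, -3],
 [-2, -1],
 [3, -1]].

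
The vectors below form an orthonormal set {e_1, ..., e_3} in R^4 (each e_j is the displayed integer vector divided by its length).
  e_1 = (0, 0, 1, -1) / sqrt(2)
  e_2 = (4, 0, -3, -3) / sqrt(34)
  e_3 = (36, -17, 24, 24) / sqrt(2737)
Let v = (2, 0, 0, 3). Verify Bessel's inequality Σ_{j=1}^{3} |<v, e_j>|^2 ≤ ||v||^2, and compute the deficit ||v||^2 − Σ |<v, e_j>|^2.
Σ |<v, e_j>|^2 = 1949/161; ||v||^2 = 13; deficit = 144/161

Write each e_j = u_j / sqrt(<u_j, u_j>) where u_j is the displayed integer vector. Then <v, e_j> = <v, u_j> / sqrt(<u_j, u_j>), so |<v, e_j>|^2 = <v, u_j>^2 / <u_j, u_j>.
Coefficients: <v, e_1> = -3/sqrt(2), <v, e_2> = -1/sqrt(34), <v, e_3> = 144/sqrt(2737).
Square and sum: Σ |<v, e_j>|^2 = 1949/161.
Compute ||v||^2 = v·v = 13.
Deficit = 13 − 1949/161 = 144/161 ≥ 0, confirming Bessel's inequality. (The deficit equals ||v − Σ <v,e_j> e_j||^2, the squared distance from v to span{e_j}.)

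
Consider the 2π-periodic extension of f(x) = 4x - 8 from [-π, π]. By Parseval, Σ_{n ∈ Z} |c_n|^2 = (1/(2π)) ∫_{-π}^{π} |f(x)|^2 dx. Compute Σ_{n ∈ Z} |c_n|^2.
Σ |c_n|^2 = 16π^2/3 + 64

Expand and integrate term by term over [-π, π]:
  ∫ (4x)^2 dx = 16·(2π^3/3); ∫ 2·4·(-8)·x dx = 0 (odd integrand); ∫ (-8)^2 dx = 64·2π.
So (1/(2π)) ∫_{-π}^{π} (4x - 8)^2 dx = 16π^2/3 + 64 = 16π^2/3 + 64.
Parseval ⇒ Σ |c_n|^2 = 16π^2/3 + 64.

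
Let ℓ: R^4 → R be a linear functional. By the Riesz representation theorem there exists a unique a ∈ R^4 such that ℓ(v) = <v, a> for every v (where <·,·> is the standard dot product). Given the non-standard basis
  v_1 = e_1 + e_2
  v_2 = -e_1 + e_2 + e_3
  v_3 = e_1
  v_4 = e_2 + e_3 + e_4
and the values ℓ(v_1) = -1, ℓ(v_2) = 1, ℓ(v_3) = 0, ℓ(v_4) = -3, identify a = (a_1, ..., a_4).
a = (0, -1, 2, -4)

Write a = (a_1, ..., a_4) in the standard basis. For each basis vector v_i, ℓ(v_i) = <v_i, a> is a linear equation in the a_j's. Collect the n equations into a matrix system V a = ℓ, where row i of V is v_i (expressed in the standard basis). Since V is invertible (lower-triangular with 1s on the diagonal, up to permutation), solve by back-substitution:
  V =
[[1, 1, 0, 0],
 [-1, 1, 1, 0],
 [1, 0, 0, 0],
 [0, 1, 1, 1]]
  V a = (-1, 1, 0, -3)
Solving gives a = (0, -1, 2, -4).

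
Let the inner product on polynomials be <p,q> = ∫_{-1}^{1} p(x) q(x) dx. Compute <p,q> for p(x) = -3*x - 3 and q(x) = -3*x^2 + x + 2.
<p,q> = -8

Expand the product: p(x)·q(x) = 9*x^3 + 6*x^2 - 9*x - 6.
∫_{-1}^{1} of each monomial x^k gives [2/(k+1) if k even, 0 if k odd]. Integrating term-by-term (or equivalently evaluating the antiderivative F(x) = 9*x^4/4 + 2*x^3 - 9*x^2/2 - 6*x at the endpoints):
  F(1) − F(−1) = -25/4 − (7/4) = -8.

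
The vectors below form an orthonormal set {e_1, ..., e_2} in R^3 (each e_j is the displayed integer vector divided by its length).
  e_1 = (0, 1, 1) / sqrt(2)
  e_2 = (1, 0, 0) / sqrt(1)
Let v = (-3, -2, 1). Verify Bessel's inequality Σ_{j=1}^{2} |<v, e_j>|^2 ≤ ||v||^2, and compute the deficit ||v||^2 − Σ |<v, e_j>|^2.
Σ |<v, e_j>|^2 = 19/2; ||v||^2 = 14; deficit = 9/2

Write each e_j = u_j / sqrt(<u_j, u_j>) where u_j is the displayed integer vector. Then <v, e_j> = <v, u_j> / sqrt(<u_j, u_j>), so |<v, e_j>|^2 = <v, u_j>^2 / <u_j, u_j>.
Coefficients: <v, e_1> = -1/sqrt(2), <v, e_2> = -3/sqrt(1).
Square and sum: Σ |<v, e_j>|^2 = 19/2.
Compute ||v||^2 = v·v = 14.
Deficit = 14 − 19/2 = 9/2 ≥ 0, confirming Bessel's inequality. (The deficit equals ||v − Σ <v,e_j> e_j||^2, the squared distance from v to span{e_j}.)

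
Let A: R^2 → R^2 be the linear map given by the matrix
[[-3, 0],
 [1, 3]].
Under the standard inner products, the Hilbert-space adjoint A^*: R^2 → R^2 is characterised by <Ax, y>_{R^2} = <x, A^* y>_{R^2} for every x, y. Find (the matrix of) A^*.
A^* = A^T =
[[-3, 1],
 [0, 3]]

For real matrices with standard dot products, the defining identity <Ax, y> = <x, A^* y> gives (Ax)^T y = x^T (A^*) y, i.e. x^T A^T y = x^T (A^*) y. Since this holds for all x, y, we must have A^* = A^T. Therefore
A^* =
[[-3, 1],
 [0, 3]].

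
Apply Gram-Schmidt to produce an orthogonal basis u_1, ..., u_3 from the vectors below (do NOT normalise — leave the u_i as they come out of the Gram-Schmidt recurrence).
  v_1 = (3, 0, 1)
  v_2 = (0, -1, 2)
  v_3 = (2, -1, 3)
Orthogonal basis:
  u_1 = (3, 0, 1)
  u_2 = (-3/5, -1, 9/5)
  u_3 = (-1/46, 3/23, 3/46)

Apply the Gram-Schmidt recurrence
  u_1 = v_1
  u_i = v_i − Σ_{j<i} ((v_i · u_j) / (u_j · u_j)) · u_j.

Step by step this gives:
  u_1 = (3, 0, 1)
  u_2 = (-3/5, -1, 9/5)
  u_3 = (-1/46, 3/23, 3/46)

Orthogonality check:
  u_2 · u_1 = 0 (should be 0)
  u_3 · u_1 = 0 (should be 0)
  u_3 · u_2 = 0 (should be 0)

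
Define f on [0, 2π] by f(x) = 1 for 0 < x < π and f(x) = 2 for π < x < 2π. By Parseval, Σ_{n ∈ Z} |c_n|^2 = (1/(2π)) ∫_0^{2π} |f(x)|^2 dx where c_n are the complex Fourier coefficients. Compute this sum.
Σ |c_n|^2 = 5/2

Parseval equates the L^2 energy of f (normalised by 1/(2π)) with the ℓ^2 sum of its Fourier coefficients: (1/(2π)) ∫_0^{2π} |f|^2 = Σ |c_n|^2.
Compute the left side: (1/(2π)) [∫_0^π 1^2 dx + ∫_π^{2π} 2^2 dx] = (1/(2π)) · (1π + 4π) = (1 + 4)/2 = 5/2.
So Σ_{n ∈ Z} |c_n|^2 = 5/2.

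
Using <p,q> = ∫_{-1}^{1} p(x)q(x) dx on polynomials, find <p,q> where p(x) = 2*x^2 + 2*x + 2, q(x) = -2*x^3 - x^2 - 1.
<p,q> = -136/15

Expand the product: p(x)·q(x) = -4*x^5 - 6*x^4 - 6*x^3 - 4*x^2 - 2*x - 2.
∫_{-1}^{1} of each monomial x^k gives [2/(k+1) if k even, 0 if k odd]. Integrating term-by-term (or equivalently evaluating the antiderivative F(x) = -2*x^6/3 - 6*x^5/5 - 3*x^4/2 - 4*x^3/3 - x^2 - 2*x at the endpoints):
  F(1) − F(−1) = -77/10 − (41/30) = -136/15.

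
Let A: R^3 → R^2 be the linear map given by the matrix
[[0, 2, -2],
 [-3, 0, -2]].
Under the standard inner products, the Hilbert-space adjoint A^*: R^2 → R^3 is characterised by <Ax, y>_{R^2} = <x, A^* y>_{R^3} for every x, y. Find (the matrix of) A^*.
A^* = A^T =
[[0, -3],
 [2, 0],
 [-2, -2]]

For real matrices with standard dot products, the defining identity <Ax, y> = <x, A^* y> gives (Ax)^T y = x^T (A^*) y, i.e. x^T A^T y = x^T (A^*) y. Since this holds for all x, y, we must have A^* = A^T. Therefore
A^* =
[[0, -3],
 [2, 0],
 [-2, -2]].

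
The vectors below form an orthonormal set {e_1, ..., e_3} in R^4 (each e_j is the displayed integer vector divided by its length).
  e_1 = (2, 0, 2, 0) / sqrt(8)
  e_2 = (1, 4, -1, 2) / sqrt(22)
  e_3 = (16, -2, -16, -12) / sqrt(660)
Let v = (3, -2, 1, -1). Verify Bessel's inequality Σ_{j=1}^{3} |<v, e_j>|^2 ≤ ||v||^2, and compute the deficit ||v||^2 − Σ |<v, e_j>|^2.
Σ |<v, e_j>|^2 = 72/5; ||v||^2 = 15; deficit = 3/5

Write each e_j = u_j / sqrt(<u_j, u_j>) where u_j is the displayed integer vector. Then <v, e_j> = <v, u_j> / sqrt(<u_j, u_j>), so |<v, e_j>|^2 = <v, u_j>^2 / <u_j, u_j>.
Coefficients: <v, e_1> = 8/sqrt(8), <v, e_2> = -8/sqrt(22), <v, e_3> = 48/sqrt(660).
Square and sum: Σ |<v, e_j>|^2 = 72/5.
Compute ||v||^2 = v·v = 15.
Deficit = 15 − 72/5 = 3/5 ≥ 0, confirming Bessel's inequality. (The deficit equals ||v − Σ <v,e_j> e_j||^2, the squared distance from v to span{e_j}.)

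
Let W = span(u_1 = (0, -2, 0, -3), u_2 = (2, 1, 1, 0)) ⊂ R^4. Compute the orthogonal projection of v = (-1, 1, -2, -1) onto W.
proj_W(v) = (-1, -1/2, -1/2, 0)

Set up U = [u_1 | ... | u_2] ∈ R^(4×2). The projector onto W = col(U) is P = U (U^T U)^(-1) U^T.
Compute U^T U =
  [13, -2]
  [-2, 6],
and U^T v = (1, -3).
Solve U^T U · c = U^T v for the coefficients: c = (0, -1/2). The projection is proj_W(v) = U c.
Check: (v - proj_W(v)) · u_1 = 0  (should be 0).
Check: (v - proj_W(v)) · u_2 = 0  (should be 0).
Result: proj_W(v) = (-1, -1/2, -1/2, 0).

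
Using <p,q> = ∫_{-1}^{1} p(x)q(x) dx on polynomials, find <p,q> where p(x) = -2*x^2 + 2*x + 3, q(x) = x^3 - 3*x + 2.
<p,q> = 92/15

Expand the product: p(x)·q(x) = -2*x^5 + 2*x^4 + 9*x^3 - 10*x^2 - 5*x + 6.
∫_{-1}^{1} of each monomial x^k gives [2/(k+1) if k even, 0 if k odd]. Integrating term-by-term (or equivalently evaluating the antiderivative F(x) = -x^6/3 + 2*x^5/5 + 9*x^4/4 - 10*x^3/3 - 5*x^2/2 + 6*x at the endpoints):
  F(1) − F(−1) = 149/60 − (-73/20) = 92/15.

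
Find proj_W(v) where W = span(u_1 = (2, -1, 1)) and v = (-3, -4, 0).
proj_W(v) = (-2/3, 1/3, -1/3)

Set up U = [u_1 | ... | u_1] ∈ R^(3×1). The projector onto W = col(U) is P = U (U^T U)^(-1) U^T.
Compute U^T U =
  [6],
and U^T v = (-2).
Solve U^T U · c = U^T v for the coefficients: c = (-1/3). The projection is proj_W(v) = U c.
Check: (v - proj_W(v)) · u_1 = 0  (should be 0).
Result: proj_W(v) = (-2/3, 1/3, -1/3).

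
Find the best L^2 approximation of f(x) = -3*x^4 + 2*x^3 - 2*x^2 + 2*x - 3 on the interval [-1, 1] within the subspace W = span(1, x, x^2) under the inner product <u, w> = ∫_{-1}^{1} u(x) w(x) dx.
g(x) = -32*x^2/7 + 16*x/5 - 96/35

The best approximation g ∈ W is the orthogonal projection of f onto W. Writing g = a_0 + a_1 x + a_2 x^2, the coefficients solve the normal equations G · a = b where
  G_{ij} = <φ_i, φ_j> and b_i = <f, φ_i>, with φ_0 = 1, φ_1 = x, φ_2 = x^2.
G =
  [2, 0, 2/3]
  [0, 2/3, 0]
  [2/3, 0, 2/5],
b = (-128/15, 32/15, -128/35).
Solving gives a_0 = -96/35, a_1 = 16/5, a_2 = -32/7, so
  g(x) = -32*x^2/7 + 16*x/5 - 96/35.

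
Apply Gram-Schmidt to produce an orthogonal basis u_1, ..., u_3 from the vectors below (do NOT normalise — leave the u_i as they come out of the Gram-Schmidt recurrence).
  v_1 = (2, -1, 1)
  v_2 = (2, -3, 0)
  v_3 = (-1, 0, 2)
Orthogonal basis:
  u_1 = (2, -1, 1)
  u_2 = (-1/3, -11/6, -7/6)
  u_3 = (-33/29, -22/29, 44/29)

Apply the Gram-Schmidt recurrence
  u_1 = v_1
  u_i = v_i − Σ_{j<i} ((v_i · u_j) / (u_j · u_j)) · u_j.

Step by step this gives:
  u_1 = (2, -1, 1)
  u_2 = (-1/3, -11/6, -7/6)
  u_3 = (-33/29, -22/29, 44/29)

Orthogonality check:
  u_2 · u_1 = 0 (should be 0)
  u_3 · u_1 = 0 (should be 0)
  u_3 · u_2 = 0 (should be 0)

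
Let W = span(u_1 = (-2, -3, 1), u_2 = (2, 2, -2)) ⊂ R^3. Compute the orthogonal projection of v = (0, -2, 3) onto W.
proj_W(v) = (-5/3, -7/6, 13/6)

Set up U = [u_1 | ... | u_2] ∈ R^(3×2). The projector onto W = col(U) is P = U (U^T U)^(-1) U^T.
Compute U^T U =
  [14, -12]
  [-12, 12],
and U^T v = (9, -10).
Solve U^T U · c = U^T v for the coefficients: c = (-1/2, -4/3). The projection is proj_W(v) = U c.
Check: (v - proj_W(v)) · u_1 = 0  (should be 0).
Check: (v - proj_W(v)) · u_2 = 0  (should be 0).
Result: proj_W(v) = (-5/3, -7/6, 13/6).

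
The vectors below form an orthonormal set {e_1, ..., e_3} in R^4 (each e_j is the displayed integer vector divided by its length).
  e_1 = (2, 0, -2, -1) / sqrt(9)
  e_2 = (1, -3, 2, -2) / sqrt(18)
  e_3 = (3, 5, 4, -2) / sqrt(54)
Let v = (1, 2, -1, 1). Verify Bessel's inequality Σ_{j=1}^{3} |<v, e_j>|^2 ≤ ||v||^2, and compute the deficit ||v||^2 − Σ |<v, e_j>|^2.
Σ |<v, e_j>|^2 = 173/27; ||v||^2 = 7; deficit = 16/27

Write each e_j = u_j / sqrt(<u_j, u_j>) where u_j is the displayed integer vector. Then <v, e_j> = <v, u_j> / sqrt(<u_j, u_j>), so |<v, e_j>|^2 = <v, u_j>^2 / <u_j, u_j>.
Coefficients: <v, e_1> = 3/sqrt(9), <v, e_2> = -9/sqrt(18), <v, e_3> = 7/sqrt(54).
Square and sum: Σ |<v, e_j>|^2 = 173/27.
Compute ||v||^2 = v·v = 7.
Deficit = 7 − 173/27 = 16/27 ≥ 0, confirming Bessel's inequality. (The deficit equals ||v − Σ <v,e_j> e_j||^2, the squared distance from v to span{e_j}.)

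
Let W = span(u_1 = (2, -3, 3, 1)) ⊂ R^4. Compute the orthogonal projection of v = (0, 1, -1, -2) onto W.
proj_W(v) = (-16/23, 24/23, -24/23, -8/23)

Set up U = [u_1 | ... | u_1] ∈ R^(4×1). The projector onto W = col(U) is P = U (U^T U)^(-1) U^T.
Compute U^T U =
  [23],
and U^T v = (-8).
Solve U^T U · c = U^T v for the coefficients: c = (-8/23). The projection is proj_W(v) = U c.
Check: (v - proj_W(v)) · u_1 = 0  (should be 0).
Result: proj_W(v) = (-16/23, 24/23, -24/23, -8/23).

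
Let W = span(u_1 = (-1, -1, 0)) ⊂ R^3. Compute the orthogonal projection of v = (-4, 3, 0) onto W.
proj_W(v) = (-1/2, -1/2, 0)

Set up U = [u_1 | ... | u_1] ∈ R^(3×1). The projector onto W = col(U) is P = U (U^T U)^(-1) U^T.
Compute U^T U =
  [2],
and U^T v = (1).
Solve U^T U · c = U^T v for the coefficients: c = (1/2). The projection is proj_W(v) = U c.
Check: (v - proj_W(v)) · u_1 = 0  (should be 0).
Result: proj_W(v) = (-1/2, -1/2, 0).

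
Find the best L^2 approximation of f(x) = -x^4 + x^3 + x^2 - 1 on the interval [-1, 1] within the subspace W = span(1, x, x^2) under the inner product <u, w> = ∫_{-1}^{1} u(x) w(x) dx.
g(x) = x^2/7 + 3*x/5 - 32/35

The best approximation g ∈ W is the orthogonal projection of f onto W. Writing g = a_0 + a_1 x + a_2 x^2, the coefficients solve the normal equations G · a = b where
  G_{ij} = <φ_i, φ_j> and b_i = <f, φ_i>, with φ_0 = 1, φ_1 = x, φ_2 = x^2.
G =
  [2, 0, 2/3]
  [0, 2/3, 0]
  [2/3, 0, 2/5],
b = (-26/15, 2/5, -58/105).
Solving gives a_0 = -32/35, a_1 = 3/5, a_2 = 1/7, so
  g(x) = x^2/7 + 3*x/5 - 32/35.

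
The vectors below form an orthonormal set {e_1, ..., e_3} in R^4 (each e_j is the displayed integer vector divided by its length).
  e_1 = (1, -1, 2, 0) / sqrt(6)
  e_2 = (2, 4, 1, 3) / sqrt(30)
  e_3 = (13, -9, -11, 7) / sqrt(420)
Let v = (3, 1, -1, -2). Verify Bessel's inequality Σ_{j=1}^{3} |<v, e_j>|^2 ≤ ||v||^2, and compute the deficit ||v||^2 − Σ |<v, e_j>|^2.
Σ |<v, e_j>|^2 = 57/28; ||v||^2 = 15; deficit = 363/28

Write each e_j = u_j / sqrt(<u_j, u_j>) where u_j is the displayed integer vector. Then <v, e_j> = <v, u_j> / sqrt(<u_j, u_j>), so |<v, e_j>|^2 = <v, u_j>^2 / <u_j, u_j>.
Coefficients: <v, e_1> = 0/sqrt(6), <v, e_2> = 3/sqrt(30), <v, e_3> = 27/sqrt(420).
Square and sum: Σ |<v, e_j>|^2 = 57/28.
Compute ||v||^2 = v·v = 15.
Deficit = 15 − 57/28 = 363/28 ≥ 0, confirming Bessel's inequality. (The deficit equals ||v − Σ <v,e_j> e_j||^2, the squared distance from v to span{e_j}.)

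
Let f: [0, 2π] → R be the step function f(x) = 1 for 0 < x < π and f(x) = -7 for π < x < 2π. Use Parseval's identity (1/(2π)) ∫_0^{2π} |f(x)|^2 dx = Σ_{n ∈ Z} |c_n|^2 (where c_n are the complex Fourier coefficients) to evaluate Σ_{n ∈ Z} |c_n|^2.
Σ |c_n|^2 = 25

Parseval equates the L^2 energy of f (normalised by 1/(2π)) with the ℓ^2 sum of its Fourier coefficients: (1/(2π)) ∫_0^{2π} |f|^2 = Σ |c_n|^2.
Compute the left side: (1/(2π)) [∫_0^π 1^2 dx + ∫_π^{2π} (-7)^2 dx] = (1/(2π)) · (1π + 49π) = (1 + 49)/2 = 25.
So Σ_{n ∈ Z} |c_n|^2 = 25.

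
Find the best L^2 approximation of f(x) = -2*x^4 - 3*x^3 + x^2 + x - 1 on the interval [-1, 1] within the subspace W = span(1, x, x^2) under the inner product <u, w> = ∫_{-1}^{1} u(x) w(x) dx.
g(x) = -5*x^2/7 - 4*x/5 - 29/35

The best approximation g ∈ W is the orthogonal projection of f onto W. Writing g = a_0 + a_1 x + a_2 x^2, the coefficients solve the normal equations G · a = b where
  G_{ij} = <φ_i, φ_j> and b_i = <f, φ_i>, with φ_0 = 1, φ_1 = x, φ_2 = x^2.
G =
  [2, 0, 2/3]
  [0, 2/3, 0]
  [2/3, 0, 2/5],
b = (-32/15, -8/15, -88/105).
Solving gives a_0 = -29/35, a_1 = -4/5, a_2 = -5/7, so
  g(x) = -5*x^2/7 - 4*x/5 - 29/35.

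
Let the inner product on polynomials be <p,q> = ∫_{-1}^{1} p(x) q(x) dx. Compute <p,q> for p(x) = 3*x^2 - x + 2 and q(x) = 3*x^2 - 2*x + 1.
<p,q> = 224/15

Expand the product: p(x)·q(x) = 9*x^4 - 9*x^3 + 11*x^2 - 5*x + 2.
∫_{-1}^{1} of each monomial x^k gives [2/(k+1) if k even, 0 if k odd]. Integrating term-by-term (or equivalently evaluating the antiderivative F(x) = 9*x^5/5 - 9*x^4/4 + 11*x^3/3 - 5*x^2/2 + 2*x at the endpoints):
  F(1) − F(−1) = 163/60 − (-733/60) = 224/15.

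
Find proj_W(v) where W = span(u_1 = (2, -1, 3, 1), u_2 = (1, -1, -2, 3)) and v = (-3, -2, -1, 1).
proj_W(v) = (-8/15, 2/15, -26/15, 2/5)

Set up U = [u_1 | ... | u_2] ∈ R^(4×2). The projector onto W = col(U) is P = U (U^T U)^(-1) U^T.
Compute U^T U =
  [15, 0]
  [0, 15],
and U^T v = (-6, 4).
Solve U^T U · c = U^T v for the coefficients: c = (-2/5, 4/15). The projection is proj_W(v) = U c.
Check: (v - proj_W(v)) · u_1 = 0  (should be 0).
Check: (v - proj_W(v)) · u_2 = 0  (should be 0).
Result: proj_W(v) = (-8/15, 2/15, -26/15, 2/5).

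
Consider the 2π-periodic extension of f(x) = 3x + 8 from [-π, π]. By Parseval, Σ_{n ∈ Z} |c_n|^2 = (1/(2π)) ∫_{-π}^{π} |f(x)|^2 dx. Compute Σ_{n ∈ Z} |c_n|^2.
Σ |c_n|^2 = 3π^2 + 64

Expand and integrate term by term over [-π, π]:
  ∫ (3x)^2 dx = 9·(2π^3/3); ∫ 2·3·(8)·x dx = 0 (odd integrand); ∫ 8^2 dx = 64·2π.
So (1/(2π)) ∫_{-π}^{π} (3x + 8)^2 dx = 9π^2/3 + 64 = 3π^2 + 64.
Parseval ⇒ Σ |c_n|^2 = 3π^2 + 64.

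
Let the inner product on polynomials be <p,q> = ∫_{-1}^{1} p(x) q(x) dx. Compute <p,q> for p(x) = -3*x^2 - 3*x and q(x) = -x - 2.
<p,q> = 6

Expand the product: p(x)·q(x) = 3*x^3 + 9*x^2 + 6*x.
∫_{-1}^{1} of each monomial x^k gives [2/(k+1) if k even, 0 if k odd]. Integrating term-by-term (or equivalently evaluating the antiderivative F(x) = 3*x^4/4 + 3*x^3 + 3*x^2 at the endpoints):
  F(1) − F(−1) = 27/4 − (3/4) = 6.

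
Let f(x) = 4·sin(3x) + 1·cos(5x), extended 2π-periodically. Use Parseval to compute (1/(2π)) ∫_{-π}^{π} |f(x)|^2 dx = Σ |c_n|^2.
Σ |c_n|^2 = 17/2

Expand |f|^2 and use orthogonality of {sin(nx), cos(mx)} on [-π, π]:
  ∫_{-π}^{π} sin(nx)^2 dx = π, ∫ cos(mx)^2 dx = π, and cross terms integrate to 0.
So ∫_{-π}^{π} f(x)^2 dx = 4^2 · π + 1^2 · π = (16 + 1)π.
Divide by 2π: (16 + 1)/2 = 17/2.
By Parseval, this equals Σ |c_n|^2.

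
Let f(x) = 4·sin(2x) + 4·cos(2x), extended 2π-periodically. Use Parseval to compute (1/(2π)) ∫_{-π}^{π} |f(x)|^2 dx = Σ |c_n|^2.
Σ |c_n|^2 = 16

Expand |f|^2 and use orthogonality of {sin(nx), cos(mx)} on [-π, π]:
  ∫_{-π}^{π} sin(nx)^2 dx = π, ∫ cos(mx)^2 dx = π, and cross terms integrate to 0.
So ∫_{-π}^{π} f(x)^2 dx = 4^2 · π + 4^2 · π = (16 + 16)π.
Divide by 2π: (16 + 16)/2 = 16.
By Parseval, this equals Σ |c_n|^2.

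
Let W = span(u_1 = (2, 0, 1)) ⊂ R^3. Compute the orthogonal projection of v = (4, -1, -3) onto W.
proj_W(v) = (2, 0, 1)

Set up U = [u_1 | ... | u_1] ∈ R^(3×1). The projector onto W = col(U) is P = U (U^T U)^(-1) U^T.
Compute U^T U =
  [5],
and U^T v = (5).
Solve U^T U · c = U^T v for the coefficients: c = (1). The projection is proj_W(v) = U c.
Check: (v - proj_W(v)) · u_1 = 0  (should be 0).
Result: proj_W(v) = (2, 0, 1).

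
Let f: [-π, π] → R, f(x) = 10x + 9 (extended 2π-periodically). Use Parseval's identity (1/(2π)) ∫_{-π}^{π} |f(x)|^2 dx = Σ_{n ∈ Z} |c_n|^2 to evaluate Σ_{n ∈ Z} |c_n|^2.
Σ |c_n|^2 = 100π^2/3 + 81

Expand and integrate term by term over [-π, π]:
  ∫ (10x)^2 dx = 100·(2π^3/3); ∫ 2·10·(9)·x dx = 0 (odd integrand); ∫ 9^2 dx = 81·2π.
So (1/(2π)) ∫_{-π}^{π} (10x + 9)^2 dx = 100π^2/3 + 81 = 100π^2/3 + 81.
Parseval ⇒ Σ |c_n|^2 = 100π^2/3 + 81.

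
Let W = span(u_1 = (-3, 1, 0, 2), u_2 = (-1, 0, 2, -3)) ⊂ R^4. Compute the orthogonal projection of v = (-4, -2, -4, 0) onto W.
proj_W(v) = (-358/187, 128/187, -52/187, 334/187)

Set up U = [u_1 | ... | u_2] ∈ R^(4×2). The projector onto W = col(U) is P = U (U^T U)^(-1) U^T.
Compute U^T U =
  [14, -3]
  [-3, 14],
and U^T v = (10, -4).
Solve U^T U · c = U^T v for the coefficients: c = (128/187, -26/187). The projection is proj_W(v) = U c.
Check: (v - proj_W(v)) · u_1 = 0  (should be 0).
Check: (v - proj_W(v)) · u_2 = 0  (should be 0).
Result: proj_W(v) = (-358/187, 128/187, -52/187, 334/187).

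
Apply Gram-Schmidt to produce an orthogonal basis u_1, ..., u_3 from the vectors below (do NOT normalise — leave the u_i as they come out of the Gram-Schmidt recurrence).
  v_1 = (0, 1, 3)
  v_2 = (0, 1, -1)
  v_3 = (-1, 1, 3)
Orthogonal basis:
  u_1 = (0, 1, 3)
  u_2 = (0, 6/5, -2/5)
  u_3 = (-1, 0, 0)

Apply the Gram-Schmidt recurrence
  u_1 = v_1
  u_i = v_i − Σ_{j<i} ((v_i · u_j) / (u_j · u_j)) · u_j.

Step by step this gives:
  u_1 = (0, 1, 3)
  u_2 = (0, 6/5, -2/5)
  u_3 = (-1, 0, 0)

Orthogonality check:
  u_2 · u_1 = 0 (should be 0)
  u_3 · u_1 = 0 (should be 0)
  u_3 · u_2 = 0 (should be 0)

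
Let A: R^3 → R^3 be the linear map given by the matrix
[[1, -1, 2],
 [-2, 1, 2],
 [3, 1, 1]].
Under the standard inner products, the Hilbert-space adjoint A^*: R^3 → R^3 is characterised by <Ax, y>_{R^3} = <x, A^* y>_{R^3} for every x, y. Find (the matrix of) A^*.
A^* = A^T =
[[1, -2, 3],
 [-1, 1, 1],
 [2, 2, 1]]

For real matrices with standard dot products, the defining identity <Ax, y> = <x, A^* y> gives (Ax)^T y = x^T (A^*) y, i.e. x^T A^T y = x^T (A^*) y. Since this holds for all x, y, we must have A^* = A^T. Therefore
A^* =
[[1, -2, 3],
 [-1, 1, 1],
 [2, 2, 1]].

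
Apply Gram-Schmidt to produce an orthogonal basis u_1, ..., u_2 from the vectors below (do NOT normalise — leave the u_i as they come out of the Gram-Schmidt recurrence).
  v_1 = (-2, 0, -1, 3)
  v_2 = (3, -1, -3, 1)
Orthogonal basis:
  u_1 = (-2, 0, -1, 3)
  u_2 = (3, -1, -3, 1)

Apply the Gram-Schmidt recurrence
  u_1 = v_1
  u_i = v_i − Σ_{j<i} ((v_i · u_j) / (u_j · u_j)) · u_j.

Step by step this gives:
  u_1 = (-2, 0, -1, 3)
  u_2 = (3, -1, -3, 1)

Orthogonality check:
  u_2 · u_1 = 0 (should be 0)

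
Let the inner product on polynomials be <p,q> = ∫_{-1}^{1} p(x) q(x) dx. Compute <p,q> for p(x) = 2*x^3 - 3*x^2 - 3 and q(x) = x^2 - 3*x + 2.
<p,q> = -108/5

Expand the product: p(x)·q(x) = 2*x^5 - 9*x^4 + 13*x^3 - 9*x^2 + 9*x - 6.
∫_{-1}^{1} of each monomial x^k gives [2/(k+1) if k even, 0 if k odd]. Integrating term-by-term (or equivalently evaluating the antiderivative F(x) = x^6/3 - 9*x^5/5 + 13*x^4/4 - 3*x^3 + 9*x^2/2 - 6*x at the endpoints):
  F(1) − F(−1) = -163/60 − (1133/60) = -108/5.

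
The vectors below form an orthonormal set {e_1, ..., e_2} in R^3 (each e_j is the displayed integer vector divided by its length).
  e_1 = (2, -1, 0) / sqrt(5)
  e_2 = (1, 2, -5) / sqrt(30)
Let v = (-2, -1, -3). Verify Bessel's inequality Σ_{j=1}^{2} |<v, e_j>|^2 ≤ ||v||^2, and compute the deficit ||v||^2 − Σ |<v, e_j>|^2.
Σ |<v, e_j>|^2 = 35/6; ||v||^2 = 14; deficit = 49/6

Write each e_j = u_j / sqrt(<u_j, u_j>) where u_j is the displayed integer vector. Then <v, e_j> = <v, u_j> / sqrt(<u_j, u_j>), so |<v, e_j>|^2 = <v, u_j>^2 / <u_j, u_j>.
Coefficients: <v, e_1> = -3/sqrt(5), <v, e_2> = 11/sqrt(30).
Square and sum: Σ |<v, e_j>|^2 = 35/6.
Compute ||v||^2 = v·v = 14.
Deficit = 14 − 35/6 = 49/6 ≥ 0, confirming Bessel's inequality. (The deficit equals ||v − Σ <v,e_j> e_j||^2, the squared distance from v to span{e_j}.)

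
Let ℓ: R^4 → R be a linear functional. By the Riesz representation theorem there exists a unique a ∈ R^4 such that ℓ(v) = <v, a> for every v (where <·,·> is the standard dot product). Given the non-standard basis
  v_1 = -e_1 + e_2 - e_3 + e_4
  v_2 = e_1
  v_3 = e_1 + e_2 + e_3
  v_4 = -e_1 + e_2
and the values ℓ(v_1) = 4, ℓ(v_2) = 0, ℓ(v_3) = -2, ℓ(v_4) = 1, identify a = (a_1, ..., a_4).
a = (0, 1, -3, 0)

Write a = (a_1, ..., a_4) in the standard basis. For each basis vector v_i, ℓ(v_i) = <v_i, a> is a linear equation in the a_j's. Collect the n equations into a matrix system V a = ℓ, where row i of V is v_i (expressed in the standard basis). Since V is invertible (lower-triangular with 1s on the diagonal, up to permutation), solve by back-substitution:
  V =
[[-1, 1, -1, 1],
 [1, 0, 0, 0],
 [1, 1, 1, 0],
 [-1, 1, 0, 0]]
  V a = (4, 0, -2, 1)
Solving gives a = (0, 1, -3, 0).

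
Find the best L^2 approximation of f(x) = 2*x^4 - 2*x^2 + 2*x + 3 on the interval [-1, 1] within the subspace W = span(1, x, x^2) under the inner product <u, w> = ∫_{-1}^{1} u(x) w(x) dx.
g(x) = -2*x^2/7 + 2*x + 99/35

The best approximation g ∈ W is the orthogonal projection of f onto W. Writing g = a_0 + a_1 x + a_2 x^2, the coefficients solve the normal equations G · a = b where
  G_{ij} = <φ_i, φ_j> and b_i = <f, φ_i>, with φ_0 = 1, φ_1 = x, φ_2 = x^2.
G =
  [2, 0, 2/3]
  [0, 2/3, 0]
  [2/3, 0, 2/5],
b = (82/15, 4/3, 62/35).
Solving gives a_0 = 99/35, a_1 = 2, a_2 = -2/7, so
  g(x) = -2*x^2/7 + 2*x + 99/35.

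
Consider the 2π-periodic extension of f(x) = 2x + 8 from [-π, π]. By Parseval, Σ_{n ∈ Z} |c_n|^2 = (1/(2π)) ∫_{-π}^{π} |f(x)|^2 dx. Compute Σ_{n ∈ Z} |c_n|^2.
Σ |c_n|^2 = 4π^2/3 + 64

Expand and integrate term by term over [-π, π]:
  ∫ (2x)^2 dx = 4·(2π^3/3); ∫ 2·2·(8)·x dx = 0 (odd integrand); ∫ 8^2 dx = 64·2π.
So (1/(2π)) ∫_{-π}^{π} (2x + 8)^2 dx = 4π^2/3 + 64 = 4π^2/3 + 64.
Parseval ⇒ Σ |c_n|^2 = 4π^2/3 + 64.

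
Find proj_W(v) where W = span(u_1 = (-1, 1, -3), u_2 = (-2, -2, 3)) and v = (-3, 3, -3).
proj_W(v) = (-123/53, 51/53, -207/53)

Set up U = [u_1 | ... | u_2] ∈ R^(3×2). The projector onto W = col(U) is P = U (U^T U)^(-1) U^T.
Compute U^T U =
  [11, -9]
  [-9, 17],
and U^T v = (15, -9).
Solve U^T U · c = U^T v for the coefficients: c = (87/53, 18/53). The projection is proj_W(v) = U c.
Check: (v - proj_W(v)) · u_1 = 0  (should be 0).
Check: (v - proj_W(v)) · u_2 = 0  (should be 0).
Result: proj_W(v) = (-123/53, 51/53, -207/53).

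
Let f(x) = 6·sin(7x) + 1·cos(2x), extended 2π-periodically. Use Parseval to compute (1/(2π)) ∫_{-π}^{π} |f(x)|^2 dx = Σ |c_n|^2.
Σ |c_n|^2 = 37/2

Expand |f|^2 and use orthogonality of {sin(nx), cos(mx)} on [-π, π]:
  ∫_{-π}^{π} sin(nx)^2 dx = π, ∫ cos(mx)^2 dx = π, and cross terms integrate to 0.
So ∫_{-π}^{π} f(x)^2 dx = 6^2 · π + 1^2 · π = (36 + 1)π.
Divide by 2π: (36 + 1)/2 = 37/2.
By Parseval, this equals Σ |c_n|^2.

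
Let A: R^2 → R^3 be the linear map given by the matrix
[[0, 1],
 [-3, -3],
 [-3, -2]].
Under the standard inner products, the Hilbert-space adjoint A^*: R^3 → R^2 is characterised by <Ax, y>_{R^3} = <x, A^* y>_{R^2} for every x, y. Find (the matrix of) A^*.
A^* = A^T =
[[0, -3, -3],
 [1, -3, -2]]

For real matrices with standard dot products, the defining identity <Ax, y> = <x, A^* y> gives (Ax)^T y = x^T (A^*) y, i.e. x^T A^T y = x^T (A^*) y. Since this holds for all x, y, we must have A^* = A^T. Therefore
A^* =
[[0, -3, -3],
 [1, -3, -2]].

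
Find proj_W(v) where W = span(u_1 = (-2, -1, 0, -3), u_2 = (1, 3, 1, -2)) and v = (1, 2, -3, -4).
proj_W(v) = (-56/209, 372/209, 160/209, -644/209)

Set up U = [u_1 | ... | u_2] ∈ R^(4×2). The projector onto W = col(U) is P = U (U^T U)^(-1) U^T.
Compute U^T U =
  [14, 1]
  [1, 15],
and U^T v = (8, 12).
Solve U^T U · c = U^T v for the coefficients: c = (108/209, 160/209). The projection is proj_W(v) = U c.
Check: (v - proj_W(v)) · u_1 = 0  (should be 0).
Check: (v - proj_W(v)) · u_2 = 0  (should be 0).
Result: proj_W(v) = (-56/209, 372/209, 160/209, -644/209).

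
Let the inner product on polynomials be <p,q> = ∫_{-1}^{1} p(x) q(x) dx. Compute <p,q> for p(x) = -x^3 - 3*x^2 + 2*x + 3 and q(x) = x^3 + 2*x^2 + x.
<p,q> = 64/21

Expand the product: p(x)·q(x) = -x^6 - 5*x^5 - 5*x^4 + 4*x^3 + 8*x^2 + 3*x.
∫_{-1}^{1} of each monomial x^k gives [2/(k+1) if k even, 0 if k odd]. Integrating term-by-term (or equivalently evaluating the antiderivative F(x) = -x^7/7 - 5*x^6/6 - x^5 + x^4 + 8*x^3/3 + 3*x^2/2 at the endpoints):
  F(1) − F(−1) = 67/21 − (1/7) = 64/21.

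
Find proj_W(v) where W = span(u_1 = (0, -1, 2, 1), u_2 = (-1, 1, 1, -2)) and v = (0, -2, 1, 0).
proj_W(v) = (2/41, -29/41, 52/41, 31/41)

Set up U = [u_1 | ... | u_2] ∈ R^(4×2). The projector onto W = col(U) is P = U (U^T U)^(-1) U^T.
Compute U^T U =
  [6, -1]
  [-1, 7],
and U^T v = (4, -1).
Solve U^T U · c = U^T v for the coefficients: c = (27/41, -2/41). The projection is proj_W(v) = U c.
Check: (v - proj_W(v)) · u_1 = 0  (should be 0).
Check: (v - proj_W(v)) · u_2 = 0  (should be 0).
Result: proj_W(v) = (2/41, -29/41, 52/41, 31/41).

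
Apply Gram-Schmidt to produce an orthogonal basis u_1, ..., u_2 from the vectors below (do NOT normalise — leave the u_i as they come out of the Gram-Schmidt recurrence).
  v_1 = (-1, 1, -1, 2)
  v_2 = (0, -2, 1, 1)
Orthogonal basis:
  u_1 = (-1, 1, -1, 2)
  u_2 = (-1/7, -13/7, 6/7, 9/7)

Apply the Gram-Schmidt recurrence
  u_1 = v_1
  u_i = v_i − Σ_{j<i} ((v_i · u_j) / (u_j · u_j)) · u_j.

Step by step this gives:
  u_1 = (-1, 1, -1, 2)
  u_2 = (-1/7, -13/7, 6/7, 9/7)

Orthogonality check:
  u_2 · u_1 = 0 (should be 0)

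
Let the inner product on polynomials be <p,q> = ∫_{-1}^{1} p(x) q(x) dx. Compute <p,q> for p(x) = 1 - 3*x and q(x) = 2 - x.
<p,q> = 6

Expand the product: p(x)·q(x) = 3*x^2 - 7*x + 2.
∫_{-1}^{1} of each monomial x^k gives [2/(k+1) if k even, 0 if k odd]. Integrating term-by-term (or equivalently evaluating the antiderivative F(x) = x^3 - 7*x^2/2 + 2*x at the endpoints):
  F(1) − F(−1) = -1/2 − (-13/2) = 6.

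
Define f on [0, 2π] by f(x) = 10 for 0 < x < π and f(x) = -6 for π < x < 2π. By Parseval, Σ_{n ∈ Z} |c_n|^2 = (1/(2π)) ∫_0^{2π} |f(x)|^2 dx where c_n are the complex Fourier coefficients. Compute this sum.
Σ |c_n|^2 = 68

Parseval equates the L^2 energy of f (normalised by 1/(2π)) with the ℓ^2 sum of its Fourier coefficients: (1/(2π)) ∫_0^{2π} |f|^2 = Σ |c_n|^2.
Compute the left side: (1/(2π)) [∫_0^π 10^2 dx + ∫_π^{2π} (-6)^2 dx] = (1/(2π)) · (100π + 36π) = (100 + 36)/2 = 68.
So Σ_{n ∈ Z} |c_n|^2 = 68.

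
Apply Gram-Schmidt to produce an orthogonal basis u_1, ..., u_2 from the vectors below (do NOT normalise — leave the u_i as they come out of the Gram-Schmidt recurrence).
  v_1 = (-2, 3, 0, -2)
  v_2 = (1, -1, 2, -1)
Orthogonal basis:
  u_1 = (-2, 3, 0, -2)
  u_2 = (11/17, -8/17, 2, -23/17)

Apply the Gram-Schmidt recurrence
  u_1 = v_1
  u_i = v_i − Σ_{j<i} ((v_i · u_j) / (u_j · u_j)) · u_j.

Step by step this gives:
  u_1 = (-2, 3, 0, -2)
  u_2 = (11/17, -8/17, 2, -23/17)

Orthogonality check:
  u_2 · u_1 = 0 (should be 0)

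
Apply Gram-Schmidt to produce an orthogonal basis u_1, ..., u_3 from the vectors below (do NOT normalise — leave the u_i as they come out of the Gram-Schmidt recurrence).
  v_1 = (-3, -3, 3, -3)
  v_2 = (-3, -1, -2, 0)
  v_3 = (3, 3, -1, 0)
Orthogonal basis:
  u_1 = (-3, -3, 3, -3)
  u_2 = (-5/2, -1/2, -5/2, 1/2)
  u_3 = (0, 1, -1/2, -3/2)

Apply the Gram-Schmidt recurrence
  u_1 = v_1
  u_i = v_i − Σ_{j<i} ((v_i · u_j) / (u_j · u_j)) · u_j.

Step by step this gives:
  u_1 = (-3, -3, 3, -3)
  u_2 = (-5/2, -1/2, -5/2, 1/2)
  u_3 = (0, 1, -1/2, -3/2)

Orthogonality check:
  u_2 · u_1 = 0 (should be 0)
  u_3 · u_1 = 0 (should be 0)
  u_3 · u_2 = 0 (should be 0)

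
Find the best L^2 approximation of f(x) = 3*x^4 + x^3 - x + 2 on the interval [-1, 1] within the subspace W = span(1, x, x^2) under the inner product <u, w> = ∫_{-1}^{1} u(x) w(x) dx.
g(x) = 18*x^2/7 - 2*x/5 + 61/35

The best approximation g ∈ W is the orthogonal projection of f onto W. Writing g = a_0 + a_1 x + a_2 x^2, the coefficients solve the normal equations G · a = b where
  G_{ij} = <φ_i, φ_j> and b_i = <f, φ_i>, with φ_0 = 1, φ_1 = x, φ_2 = x^2.
G =
  [2, 0, 2/3]
  [0, 2/3, 0]
  [2/3, 0, 2/5],
b = (26/5, -4/15, 46/21).
Solving gives a_0 = 61/35, a_1 = -2/5, a_2 = 18/7, so
  g(x) = 18*x^2/7 - 2*x/5 + 61/35.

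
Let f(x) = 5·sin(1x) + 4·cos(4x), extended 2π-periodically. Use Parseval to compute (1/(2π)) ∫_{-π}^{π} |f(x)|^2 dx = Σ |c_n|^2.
Σ |c_n|^2 = 41/2

Expand |f|^2 and use orthogonality of {sin(nx), cos(mx)} on [-π, π]:
  ∫_{-π}^{π} sin(nx)^2 dx = π, ∫ cos(mx)^2 dx = π, and cross terms integrate to 0.
So ∫_{-π}^{π} f(x)^2 dx = 5^2 · π + 4^2 · π = (25 + 16)π.
Divide by 2π: (25 + 16)/2 = 41/2.
By Parseval, this equals Σ |c_n|^2.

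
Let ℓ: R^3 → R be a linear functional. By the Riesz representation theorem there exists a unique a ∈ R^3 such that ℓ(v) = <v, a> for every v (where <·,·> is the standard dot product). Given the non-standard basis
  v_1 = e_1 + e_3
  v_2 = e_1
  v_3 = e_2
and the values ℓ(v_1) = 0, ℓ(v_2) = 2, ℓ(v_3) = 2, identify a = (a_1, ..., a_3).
a = (2, 2, -2)

Write a = (a_1, ..., a_3) in the standard basis. For each basis vector v_i, ℓ(v_i) = <v_i, a> is a linear equation in the a_j's. Collect the n equations into a matrix system V a = ℓ, where row i of V is v_i (expressed in the standard basis). Since V is invertible (lower-triangular with 1s on the diagonal, up to permutation), solve by back-substitution:
  V =
[[1, 0, 1],
 [1, 0, 0],
 [0, 1, 0]]
  V a = (0, 2, 2)
Solving gives a = (2, 2, -2).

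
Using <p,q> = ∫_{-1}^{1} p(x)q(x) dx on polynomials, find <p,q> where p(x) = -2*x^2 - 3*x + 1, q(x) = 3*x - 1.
<p,q> = -20/3

Expand the product: p(x)·q(x) = -6*x^3 - 7*x^2 + 6*x - 1.
∫_{-1}^{1} of each monomial x^k gives [2/(k+1) if k even, 0 if k odd]. Integrating term-by-term (or equivalently evaluating the antiderivative F(x) = -3*x^4/2 - 7*x^3/3 + 3*x^2 - x at the endpoints):
  F(1) − F(−1) = -11/6 − (29/6) = -20/3.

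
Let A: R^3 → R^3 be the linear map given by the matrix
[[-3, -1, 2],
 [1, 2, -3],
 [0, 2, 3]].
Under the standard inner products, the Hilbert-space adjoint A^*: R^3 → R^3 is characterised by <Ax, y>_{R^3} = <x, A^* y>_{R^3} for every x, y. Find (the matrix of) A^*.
A^* = A^T =
[[-3, 1, 0],
 [-1, 2, 2],
 [2, -3, 3]]

For real matrices with standard dot products, the defining identity <Ax, y> = <x, A^* y> gives (Ax)^T y = x^T (A^*) y, i.e. x^T A^T y = x^T (A^*) y. Since this holds for all x, y, we must have A^* = A^T. Therefore
A^* =
[[-3, 1, 0],
 [-1, 2, 2],
 [2, -3, 3]].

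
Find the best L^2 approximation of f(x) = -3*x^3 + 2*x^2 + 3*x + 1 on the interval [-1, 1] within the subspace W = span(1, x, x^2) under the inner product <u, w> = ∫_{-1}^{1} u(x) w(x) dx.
g(x) = 2*x^2 + 6*x/5 + 1

The best approximation g ∈ W is the orthogonal projection of f onto W. Writing g = a_0 + a_1 x + a_2 x^2, the coefficients solve the normal equations G · a = b where
  G_{ij} = <φ_i, φ_j> and b_i = <f, φ_i>, with φ_0 = 1, φ_1 = x, φ_2 = x^2.
G =
  [2, 0, 2/3]
  [0, 2/3, 0]
  [2/3, 0, 2/5],
b = (10/3, 4/5, 22/15).
Solving gives a_0 = 1, a_1 = 6/5, a_2 = 2, so
  g(x) = 2*x^2 + 6*x/5 + 1.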